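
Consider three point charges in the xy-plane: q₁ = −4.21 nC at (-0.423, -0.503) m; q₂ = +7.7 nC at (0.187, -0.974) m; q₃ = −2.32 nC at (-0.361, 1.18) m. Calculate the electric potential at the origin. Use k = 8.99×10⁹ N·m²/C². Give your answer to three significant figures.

The total potential is the scalar sum of each charge's contribution, V = Σ kqᵢ/rᵢ.
Distances from the field point to each charge: r₁ = 0.657 m, r₂ = 0.992 m, r₃ = 1.23 m.
V = k[(-4.21×10⁻⁹)/(0.657) + (7.70×10⁻⁹)/(0.992) + (-2.32×10⁻⁹)/(1.23)] = -4.69 V.

-4.69 V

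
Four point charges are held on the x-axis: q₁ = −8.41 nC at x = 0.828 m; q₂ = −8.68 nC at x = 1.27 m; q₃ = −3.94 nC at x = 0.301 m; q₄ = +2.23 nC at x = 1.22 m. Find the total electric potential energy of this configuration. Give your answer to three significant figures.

-1.63×10⁻⁶ J

The assembly work is the sum of pairwise potential energies, U = Σ_{i<j} kqᵢqⱼ/rᵢⱼ.
Pair separations: r₁₂ = 0.442 m, r₁₃ = 0.527 m, r₁₄ = 0.392 m, r₂₃ = 0.969 m, r₂₄ = 0.0500 m, r₃₄ = 0.919 m.
Summing all 6 pair terms gives U = -1.63×10⁻⁶ J.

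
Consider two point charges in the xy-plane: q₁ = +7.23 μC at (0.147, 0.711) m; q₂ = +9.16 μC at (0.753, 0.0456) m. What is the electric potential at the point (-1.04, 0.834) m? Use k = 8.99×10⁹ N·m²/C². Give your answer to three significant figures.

The total potential is the scalar sum of each charge's contribution, V = Σ kqᵢ/rᵢ.
Distances from the field point to each charge: r₁ = 1.19 m, r₂ = 1.96 m.
V = k[(7.23×10⁻⁶)/(1.19) + (9.16×10⁻⁶)/(1.96)] = 9.65×10⁴ V.

9.65×10⁴ V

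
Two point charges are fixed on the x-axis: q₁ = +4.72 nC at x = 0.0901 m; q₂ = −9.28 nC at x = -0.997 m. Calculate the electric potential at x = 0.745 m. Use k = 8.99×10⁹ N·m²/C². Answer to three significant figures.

The total potential is the scalar sum of each charge's contribution, V = Σ kqᵢ/rᵢ.
Distances from the field point to each charge: r₁ = 0.655 m, r₂ = 1.74 m.
V = k[(4.72×10⁻⁹)/(0.655) + (-9.28×10⁻⁹)/(1.74)] = 16.9 V.

16.9 V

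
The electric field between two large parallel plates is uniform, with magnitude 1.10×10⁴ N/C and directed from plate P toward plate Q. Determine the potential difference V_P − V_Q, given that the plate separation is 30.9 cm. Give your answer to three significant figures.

In a uniform field, potential decreases in the direction of E: ΔV = −E·d for a displacement d parallel to E.
Going from Q to P is a displacement of 30.9 cm opposite to the field, so V_P − V_Q = +Ed = 3400 V.

3400 V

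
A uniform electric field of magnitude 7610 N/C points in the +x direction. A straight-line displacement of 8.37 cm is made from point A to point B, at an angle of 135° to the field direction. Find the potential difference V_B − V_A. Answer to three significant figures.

450 V

Only the component of displacement along E changes the potential: ΔV = −E·d·cosθ.
ΔV = −(7610 V/m)(0.0837 m)cos135° = 450 V.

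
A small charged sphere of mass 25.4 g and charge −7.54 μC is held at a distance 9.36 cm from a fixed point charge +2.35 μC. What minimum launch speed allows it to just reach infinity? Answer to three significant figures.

To just escape, total mechanical energy must reach zero at infinity: ½mv²_min + U = 0, so ½mv²_min = −U = |kQq|/r.
|U| = |kQq|/r = (8.99×10⁹ N·m²/C²)(2.35×10⁻⁶)(7.54×10⁻⁶)/(0.0936) = 1.70 J.
v_min = √(2|U|/m) = √(2·1.70/0.0254) = 11.6 m/s.

11.6 m/s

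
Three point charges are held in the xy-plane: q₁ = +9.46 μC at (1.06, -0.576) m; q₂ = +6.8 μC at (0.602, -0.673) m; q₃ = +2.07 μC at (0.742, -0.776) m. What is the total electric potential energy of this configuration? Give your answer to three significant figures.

The work to assemble the configuration equals its total potential energy, U = Σ kqᵢqⱼ/rᵢⱼ over all pairs.
Pair separations: r₁₂ = 0.468 m, r₁₃ = 0.376 m, r₂₃ = 0.174 m.
U = (1.24) + (0.469) + (0.728) = 2.43 J.

2.43 J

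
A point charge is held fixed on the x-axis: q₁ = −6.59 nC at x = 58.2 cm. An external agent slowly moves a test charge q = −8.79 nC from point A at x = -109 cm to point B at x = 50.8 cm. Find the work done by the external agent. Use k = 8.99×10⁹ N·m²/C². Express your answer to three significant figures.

6.73×10⁻⁶ J

For quasistatic motion the external work equals the change in potential energy: W_ext = qΔV = q(V_B − V_A).
At A: distance to the source charge is 1.67 m; V_A = kq₁/r = -35.4 V.
At B: distance to the source charge is 0.0740 m; V_B = kq₁/r = -801 V.
ΔV = V_B − V_A = -765 V.
W_ext = qΔV = (-8.79×10⁻⁹ C)(-765 V) = 6.73×10⁻⁶ J.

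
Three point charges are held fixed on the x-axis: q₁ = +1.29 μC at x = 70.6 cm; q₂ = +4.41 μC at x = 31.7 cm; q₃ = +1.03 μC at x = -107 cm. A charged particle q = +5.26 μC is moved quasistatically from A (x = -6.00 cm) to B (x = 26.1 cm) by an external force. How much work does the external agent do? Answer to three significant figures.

3.22 J

For quasistatic motion the external work equals the change in potential energy: W_ext = qΔV = q(V_B − V_A).
At A: distances to the source charges are 0.766 m, 0.377 m, 1.01 m; V_A = Σ kqᵢ/rᵢ = 1.29×10⁵ V.
At B: distances to the source charges are 0.445 m, 0.0560 m, 1.33 m; V_B = Σ kqᵢ/rᵢ = 7.41×10⁵ V.
ΔV = V_B − V_A = 6.12×10⁵ V.
W_ext = qΔV = (5.26×10⁻⁶ C)(6.12×10⁵ V) = 3.22 J.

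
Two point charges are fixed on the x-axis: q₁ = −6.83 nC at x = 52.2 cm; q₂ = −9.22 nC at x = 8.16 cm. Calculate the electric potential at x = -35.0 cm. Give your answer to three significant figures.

-262 V

Electric potential is a scalar, so the contributions from each charge add algebraically: V = Σ kqᵢ/rᵢ.
Distances from the field point to each charge: r₁ = 0.872 m, r₂ = 0.432 m.
V = k[(-6.83×10⁻⁹)/(0.872) + (-9.22×10⁻⁹)/(0.432)] = -262 V.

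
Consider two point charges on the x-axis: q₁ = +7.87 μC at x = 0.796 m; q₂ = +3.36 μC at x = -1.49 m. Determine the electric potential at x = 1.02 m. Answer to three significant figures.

Electric potential is a scalar, so the contributions from each charge add algebraically: V = Σ kqᵢ/rᵢ.
Distances from the field point to each charge: r₁ = 0.224 m, r₂ = 2.51 m.
V = k[(7.87×10⁻⁶)/(0.224) + (3.36×10⁻⁶)/(2.51)] = 3.28×10⁵ V.

3.28×10⁵ V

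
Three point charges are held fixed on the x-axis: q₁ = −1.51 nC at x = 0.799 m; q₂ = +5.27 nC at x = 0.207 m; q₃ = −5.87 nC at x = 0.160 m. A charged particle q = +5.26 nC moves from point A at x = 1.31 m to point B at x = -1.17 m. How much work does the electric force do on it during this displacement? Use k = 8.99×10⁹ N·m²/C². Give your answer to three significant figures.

-9.12×10⁻⁸ J

The work done by the electric force is W_field = −ΔU = −q(V_B − V_A) = q(V_A − V_B).
At A: distances to the source charges are 0.511 m, 1.10 m, 1.15 m; V_A = Σ kqᵢ/rᵢ = -29.5 V.
At B: distances to the source charges are 1.97 m, 1.38 m, 1.33 m; V_B = Σ kqᵢ/rᵢ = -12.2 V.
ΔV = V_B − V_A = 17.3 V.
W_field = −qΔV = −(5.26×10⁻⁹ C)(17.3 V) = -9.12×10⁻⁸ J.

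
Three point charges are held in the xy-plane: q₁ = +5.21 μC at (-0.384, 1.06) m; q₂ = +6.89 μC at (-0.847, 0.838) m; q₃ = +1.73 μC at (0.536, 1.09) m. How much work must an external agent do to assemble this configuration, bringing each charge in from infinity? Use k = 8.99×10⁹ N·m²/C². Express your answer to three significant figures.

0.793 J

The assembly work is the sum of pairwise potential energies, U = Σ_{i<j} kqᵢqⱼ/rᵢⱼ.
Pair separations: r₁₂ = 0.513 m, r₁₃ = 0.920 m, r₂₃ = 1.41 m.
U = (0.628) + (0.0880) + (0.0762) = 0.793 J.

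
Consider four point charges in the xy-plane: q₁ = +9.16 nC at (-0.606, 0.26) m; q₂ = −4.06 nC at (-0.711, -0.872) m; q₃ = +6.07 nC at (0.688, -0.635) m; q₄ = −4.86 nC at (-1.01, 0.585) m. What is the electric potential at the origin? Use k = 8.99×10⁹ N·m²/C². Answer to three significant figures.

The total potential is the scalar sum of each charge's contribution, V = Σ kqᵢ/rᵢ.
Distances from the field point to each charge: r₁ = 0.659 m, r₂ = 1.13 m, r₃ = 0.936 m, r₄ = 1.17 m.
V = k[(9.16×10⁻⁹)/(0.659) + (-4.06×10⁻⁹)/(1.13) + (6.07×10⁻⁹)/(0.936) + (-4.86×10⁻⁹)/(1.17)] = 113 V.

113 V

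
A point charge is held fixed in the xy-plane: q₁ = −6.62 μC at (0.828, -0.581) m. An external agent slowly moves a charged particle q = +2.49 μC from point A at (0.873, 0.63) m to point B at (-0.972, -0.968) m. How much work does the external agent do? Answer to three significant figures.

For quasistatic motion the external work equals the change in potential energy: W_ext = qΔV = q(V_B − V_A).
At A: distance to the source charge is 1.21 m; V_A = kq₁/r = -4.91×10⁴ V.
At B: distance to the source charge is 1.84 m; V_B = kq₁/r = -3.23×10⁴ V.
ΔV = V_B − V_A = 1.68×10⁴ V.
W_ext = qΔV = (2.49×10⁻⁶ C)(1.68×10⁴ V) = 0.0418 J.

0.0418 J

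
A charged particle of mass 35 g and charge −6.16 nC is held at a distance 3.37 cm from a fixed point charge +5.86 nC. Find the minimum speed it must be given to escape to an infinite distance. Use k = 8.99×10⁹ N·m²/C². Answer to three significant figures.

To just escape, total mechanical energy must reach zero at infinity: ½mv²_min + U = 0, so ½mv²_min = −U = |kQq|/r.
|U| = |kQq|/r = (8.99×10⁹ N·m²/C²)(5.86×10⁻⁹)(6.16×10⁻⁹)/(0.0337) = 9.63×10⁻⁶ J.
v_min = √(2|U|/m) = √(2·9.63×10⁻⁶/0.0350) = 0.0235 m/s.

0.0235 m/s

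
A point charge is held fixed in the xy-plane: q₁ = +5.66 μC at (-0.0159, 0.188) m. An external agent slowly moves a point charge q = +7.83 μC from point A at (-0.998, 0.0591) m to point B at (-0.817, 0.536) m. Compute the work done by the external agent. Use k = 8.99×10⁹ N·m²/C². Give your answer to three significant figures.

0.0539 J

For quasistatic motion the external work equals the change in potential energy: W_ext = qΔV = q(V_B − V_A).
At A: distance to the source charge is 0.991 m; V_A = kq₁/r = 5.14×10⁴ V.
At B: distance to the source charge is 0.873 m; V_B = kq₁/r = 5.83×10⁴ V.
ΔV = V_B − V_A = 6890 V.
W_ext = qΔV = (7.83×10⁻⁶ C)(6890 V) = 0.0539 J.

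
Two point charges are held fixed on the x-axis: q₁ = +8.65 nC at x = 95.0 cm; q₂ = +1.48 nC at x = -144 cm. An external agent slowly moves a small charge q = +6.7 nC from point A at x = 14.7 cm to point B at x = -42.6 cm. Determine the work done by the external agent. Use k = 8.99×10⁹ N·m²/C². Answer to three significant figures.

For quasistatic motion the external work equals the change in potential energy: W_ext = qΔV = q(V_B − V_A).
At A: distances to the source charges are 0.803 m, 1.59 m; V_A = Σ kqᵢ/rᵢ = 105 V.
At B: distances to the source charges are 1.38 m, 1.01 m; V_B = Σ kqᵢ/rᵢ = 69.6 V.
ΔV = V_B − V_A = -35.6 V.
W_ext = qΔV = (6.70×10⁻⁹ C)(-35.6 V) = -2.38×10⁻⁷ J.

-2.38×10⁻⁷ J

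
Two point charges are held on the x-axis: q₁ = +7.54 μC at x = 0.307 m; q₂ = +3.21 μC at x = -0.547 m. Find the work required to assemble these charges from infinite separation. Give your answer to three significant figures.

The assembly work is the sum of pairwise potential energies, U = Σ_{i<j} kqᵢqⱼ/rᵢⱼ.
Pair separations: r₁₂ = 0.854 m.
U = (0.255) = 0.255 J.

0.255 J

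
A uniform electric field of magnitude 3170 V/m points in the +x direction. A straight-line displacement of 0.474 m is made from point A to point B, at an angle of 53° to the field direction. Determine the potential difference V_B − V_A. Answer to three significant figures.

-904 V

Only the component of displacement along E changes the potential: ΔV = −E·d·cosθ.
ΔV = −(3170 V/m)(0.474 m)cos53° = -904 V.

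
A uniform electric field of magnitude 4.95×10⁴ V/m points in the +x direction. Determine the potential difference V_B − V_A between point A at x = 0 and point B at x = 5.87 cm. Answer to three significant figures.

In a uniform field, potential decreases in the direction of E: V_B − V_A = −E·Δx.
V_B − V_A = −(4.95×10⁴ V/m)(0.0587 m) = -2910 V.

-2910 V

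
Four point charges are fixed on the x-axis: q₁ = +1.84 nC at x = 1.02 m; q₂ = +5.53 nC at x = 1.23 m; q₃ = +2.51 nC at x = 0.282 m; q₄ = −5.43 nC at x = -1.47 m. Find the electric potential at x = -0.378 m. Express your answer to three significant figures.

32.2 V

The total potential is the scalar sum of each charge's contribution, V = Σ kqᵢ/rᵢ.
Distances from the field point to each charge: r₁ = 1.40 m, r₂ = 1.61 m, r₃ = 0.660 m, r₄ = 1.09 m.
V = k[(1.84×10⁻⁹)/(1.40) + (5.53×10⁻⁹)/(1.61) + (2.51×10⁻⁹)/(0.660) + (-5.43×10⁻⁹)/(1.09)] = 32.2 V.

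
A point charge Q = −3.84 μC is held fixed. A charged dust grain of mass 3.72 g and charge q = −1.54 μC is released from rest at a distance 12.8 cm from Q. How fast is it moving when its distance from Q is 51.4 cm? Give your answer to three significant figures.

Only the electrostatic force acts, so mechanical energy is conserved: ½mv² = U₁ − U₂ = kQq(1/r₁ − 1/r₂).
U₁ − U₂ = (8.99×10⁹ N·m²/C²)(-3.84×10⁻⁶ C)(-1.54×10⁻⁶ C)(1/0.128 − 1/0.514) = 0.312 J.
v = √(2·0.312/3.72×10⁻³) = 12.9 m/s.

12.9 m/s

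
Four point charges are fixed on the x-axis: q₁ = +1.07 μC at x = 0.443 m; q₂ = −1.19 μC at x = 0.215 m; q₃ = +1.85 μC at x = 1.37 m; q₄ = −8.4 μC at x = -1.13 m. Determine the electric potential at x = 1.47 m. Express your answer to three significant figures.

1.38×10⁵ V

Electric potential is a scalar, so the contributions from each charge add algebraically: V = Σ kqᵢ/rᵢ.
Distances from the field point to each charge: r₁ = 1.03 m, r₂ = 1.25 m, r₃ = 0.100 m, r₄ = 2.60 m.
V = k[(1.07×10⁻⁶)/(1.03) + (-1.19×10⁻⁶)/(1.25) + (1.85×10⁻⁶)/(0.100) + (-8.40×10⁻⁶)/(2.60)] = 1.38×10⁵ V.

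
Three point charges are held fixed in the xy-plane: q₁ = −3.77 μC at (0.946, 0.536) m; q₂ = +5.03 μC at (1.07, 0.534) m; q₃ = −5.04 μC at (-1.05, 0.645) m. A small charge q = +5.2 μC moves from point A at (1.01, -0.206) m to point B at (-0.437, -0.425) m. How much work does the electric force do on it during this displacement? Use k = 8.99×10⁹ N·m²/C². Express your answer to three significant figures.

The work done by the electric force is W_field = −ΔU = −q(V_B − V_A) = q(V_A − V_B).
At A: distances to the source charges are 0.745 m, 0.742 m, 2.23 m; V_A = Σ kqᵢ/rᵢ = -4930 V.
At B: distances to the source charges are 1.68 m, 1.79 m, 1.23 m; V_B = Σ kqᵢ/rᵢ = -3.16×10⁴ V.
ΔV = V_B − V_A = -2.66×10⁴ V.
W_field = −qΔV = −(5.20×10⁻⁶ C)(-2.66×10⁴ V) = 0.138 J.

0.138 J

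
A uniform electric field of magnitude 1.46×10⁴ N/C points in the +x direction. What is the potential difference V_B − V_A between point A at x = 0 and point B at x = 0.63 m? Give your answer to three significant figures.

In a uniform field, potential decreases in the direction of E: V_B − V_A = −E·Δx.
V_B − V_A = −(1.46×10⁴ V/m)(0.630 m) = -9200 V.

-9200 V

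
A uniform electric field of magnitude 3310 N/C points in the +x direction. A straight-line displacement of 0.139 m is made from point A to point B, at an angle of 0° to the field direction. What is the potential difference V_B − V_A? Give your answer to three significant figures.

Only the component of displacement along E changes the potential: ΔV = −E·d·cosθ.
ΔV = −(3310 V/m)(0.139 m)cos0° = -460 V.

-460 V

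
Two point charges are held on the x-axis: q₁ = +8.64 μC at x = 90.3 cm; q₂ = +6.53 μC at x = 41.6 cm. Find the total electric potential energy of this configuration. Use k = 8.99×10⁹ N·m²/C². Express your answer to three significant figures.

1.04 J

The assembly work is the sum of pairwise potential energies, U = Σ_{i<j} kqᵢqⱼ/rᵢⱼ.
Pair separations: r₁₂ = 0.487 m.
U = (1.04) = 1.04 J.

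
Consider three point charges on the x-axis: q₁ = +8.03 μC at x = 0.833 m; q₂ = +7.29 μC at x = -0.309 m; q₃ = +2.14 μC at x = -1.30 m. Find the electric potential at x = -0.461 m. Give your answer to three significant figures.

5.10×10⁵ V

Electric potential is a scalar, so the contributions from each charge add algebraically: V = Σ kqᵢ/rᵢ.
Distances from the field point to each charge: r₁ = 1.29 m, r₂ = 0.152 m, r₃ = 0.839 m.
V = k[(8.03×10⁻⁶)/(1.29) + (7.29×10⁻⁶)/(0.152) + (2.14×10⁻⁶)/(0.839)] = 5.10×10⁵ V.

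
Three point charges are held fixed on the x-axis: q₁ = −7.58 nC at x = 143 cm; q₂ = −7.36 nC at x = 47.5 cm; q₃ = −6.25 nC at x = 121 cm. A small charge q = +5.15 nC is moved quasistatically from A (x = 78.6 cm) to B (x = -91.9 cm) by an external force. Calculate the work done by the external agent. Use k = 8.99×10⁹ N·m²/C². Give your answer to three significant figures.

For quasistatic motion the external work equals the change in potential energy: W_ext = qΔV = q(V_B − V_A).
At A: distances to the source charges are 0.644 m, 0.311 m, 0.424 m; V_A = Σ kqᵢ/rᵢ = -451 V.
At B: distances to the source charges are 2.35 m, 1.39 m, 2.13 m; V_B = Σ kqᵢ/rᵢ = -103 V.
ΔV = V_B − V_A = 348 V.
W_ext = qΔV = (5.15×10⁻⁹ C)(348 V) = 1.79×10⁻⁶ J.

1.79×10⁻⁶ J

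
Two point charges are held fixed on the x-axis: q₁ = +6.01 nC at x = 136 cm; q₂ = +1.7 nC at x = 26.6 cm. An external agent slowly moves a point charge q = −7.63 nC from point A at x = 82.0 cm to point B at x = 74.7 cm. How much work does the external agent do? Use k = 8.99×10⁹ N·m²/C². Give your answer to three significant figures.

5.90×10⁻⁸ J

For quasistatic motion the external work equals the change in potential energy: W_ext = qΔV = q(V_B − V_A).
At A: distances to the source charges are 0.540 m, 0.554 m; V_A = Σ kqᵢ/rᵢ = 128 V.
At B: distances to the source charges are 0.613 m, 0.481 m; V_B = Σ kqᵢ/rᵢ = 120 V.
ΔV = V_B − V_A = -7.73 V.
W_ext = qΔV = (-7.63×10⁻⁹ C)(-7.73 V) = 5.90×10⁻⁸ J.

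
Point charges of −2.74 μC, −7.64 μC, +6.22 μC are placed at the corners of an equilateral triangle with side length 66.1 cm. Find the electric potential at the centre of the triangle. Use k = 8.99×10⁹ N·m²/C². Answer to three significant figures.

The total potential is the scalar sum of each charge's contribution, V = Σ kqᵢ/rᵢ.
The distance from each vertex to the centroid is a/√3 = 0.382 m.
V = k[(-2.74×10⁻⁶)/(0.382) + (-7.64×10⁻⁶)/(0.382) + (6.22×10⁻⁶)/(0.382)] = -9.80×10⁴ V.

-9.80×10⁴ V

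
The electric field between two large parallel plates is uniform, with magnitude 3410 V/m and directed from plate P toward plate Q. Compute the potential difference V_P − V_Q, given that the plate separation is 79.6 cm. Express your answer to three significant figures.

2710 V

In a uniform field, potential decreases in the direction of E: ΔV = −E·d for a displacement d parallel to E.
Going from Q to P is a displacement of 79.6 cm opposite to the field, so V_P − V_Q = +Ed = 2710 V.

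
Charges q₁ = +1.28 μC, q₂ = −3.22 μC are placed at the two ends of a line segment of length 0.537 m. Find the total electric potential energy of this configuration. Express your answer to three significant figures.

The assembly work is the sum of pairwise potential energies, U = Σ_{i<j} kqᵢqⱼ/rᵢⱼ.
The separation is r = 0.537 m.
U = (-0.0690) = -0.0690 J.

-0.0690 J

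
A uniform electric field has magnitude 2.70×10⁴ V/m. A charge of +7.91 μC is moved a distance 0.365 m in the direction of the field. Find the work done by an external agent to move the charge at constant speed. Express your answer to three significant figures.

-0.0780 J

The potential change for a displacement 0.365 m in the direction of the field is ΔV = −Ed = -9860 V.
W_ext = qΔV = -0.0780 J.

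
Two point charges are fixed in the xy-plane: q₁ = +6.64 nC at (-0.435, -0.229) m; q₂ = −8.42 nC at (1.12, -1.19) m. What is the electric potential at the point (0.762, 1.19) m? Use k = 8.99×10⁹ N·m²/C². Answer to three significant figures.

0.704 V

The total potential is the scalar sum of each charge's contribution, V = Σ kqᵢ/rᵢ.
Distances from the field point to each charge: r₁ = 1.86 m, r₂ = 2.41 m.
V = k[(6.64×10⁻⁹)/(1.86) + (-8.42×10⁻⁹)/(2.41)] = 0.704 V.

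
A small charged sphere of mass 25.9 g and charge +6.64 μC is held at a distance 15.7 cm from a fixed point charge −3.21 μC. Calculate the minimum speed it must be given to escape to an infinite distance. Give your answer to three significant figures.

9.71 m/s

To just escape, total mechanical energy must reach zero at infinity: ½mv²_min + U = 0, so ½mv²_min = −U = |kQq|/r.
|U| = |kQq|/r = (8.99×10⁹ N·m²/C²)(3.21×10⁻⁶)(6.64×10⁻⁶)/(0.157) = 1.22 J.
v_min = √(2|U|/m) = √(2·1.22/0.0259) = 9.71 m/s.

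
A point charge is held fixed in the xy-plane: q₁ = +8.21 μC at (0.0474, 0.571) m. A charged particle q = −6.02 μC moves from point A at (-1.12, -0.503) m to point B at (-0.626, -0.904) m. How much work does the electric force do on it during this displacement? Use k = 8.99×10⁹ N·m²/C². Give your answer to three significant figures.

The work done by the electric force is W_field = −ΔU = −q(V_B − V_A) = q(V_A − V_B).
At A: distance to the source charge is 1.59 m; V_A = kq₁/r = 4.65×10⁴ V.
At B: distance to the source charge is 1.62 m; V_B = kq₁/r = 4.55×10⁴ V.
ΔV = V_B − V_A = -1010 V.
W_field = −qΔV = −(-6.02×10⁻⁶ C)(-1010 V) = -6.07×10⁻³ J.

-6.07×10⁻³ J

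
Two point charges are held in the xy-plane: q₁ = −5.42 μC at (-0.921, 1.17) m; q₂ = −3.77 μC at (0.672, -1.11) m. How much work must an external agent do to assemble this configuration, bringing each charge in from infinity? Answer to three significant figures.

0.0660 J

The assembly work is the sum of pairwise potential energies, U = Σ_{i<j} kqᵢqⱼ/rᵢⱼ.
Pair separations: r₁₂ = 2.78 m.
U = (0.0660) = 0.0660 J.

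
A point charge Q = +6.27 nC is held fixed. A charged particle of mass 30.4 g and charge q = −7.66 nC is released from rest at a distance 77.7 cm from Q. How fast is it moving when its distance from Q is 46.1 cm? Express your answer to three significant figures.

Only the electrostatic force acts, so mechanical energy is conserved: ½mv² = U₁ − U₂ = kQq(1/r₁ − 1/r₂).
U₁ − U₂ = (8.99×10⁹ N·m²/C²)(6.27×10⁻⁹ C)(-7.66×10⁻⁹ C)(1/0.777 − 1/0.461) = 3.81×10⁻⁷ J.
v = √(2·3.81×10⁻⁷/0.0304) = 5.01×10⁻³ m/s.

5.01×10⁻³ m/s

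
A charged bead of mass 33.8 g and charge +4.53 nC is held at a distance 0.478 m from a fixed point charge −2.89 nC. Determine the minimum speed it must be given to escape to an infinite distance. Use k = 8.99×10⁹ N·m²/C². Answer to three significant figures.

To just escape, total mechanical energy must reach zero at infinity: ½mv²_min + U = 0, so ½mv²_min = −U = |kQq|/r.
|U| = |kQq|/r = (8.99×10⁹ N·m²/C²)(2.89×10⁻⁹)(4.53×10⁻⁹)/(0.478) = 2.46×10⁻⁷ J.
v_min = √(2|U|/m) = √(2·2.46×10⁻⁷/0.0338) = 3.82×10⁻³ m/s.

3.82×10⁻³ m/s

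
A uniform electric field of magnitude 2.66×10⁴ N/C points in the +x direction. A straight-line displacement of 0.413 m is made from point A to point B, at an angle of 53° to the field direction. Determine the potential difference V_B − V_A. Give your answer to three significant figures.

Only the component of displacement along E changes the potential: ΔV = −E·d·cosθ.
ΔV = −(2.66×10⁴ V/m)(0.413 m)cos53° = -6610 V.

-6610 V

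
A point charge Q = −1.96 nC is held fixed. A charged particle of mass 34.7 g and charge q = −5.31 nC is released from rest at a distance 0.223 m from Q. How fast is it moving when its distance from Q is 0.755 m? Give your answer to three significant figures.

Only the electrostatic force acts, so mechanical energy is conserved: ½mv² = U₁ − U₂ = kQq(1/r₁ − 1/r₂).
U₁ − U₂ = (8.99×10⁹ N·m²/C²)(-1.96×10⁻⁹ C)(-5.31×10⁻⁹ C)(1/0.223 − 1/0.755) = 2.96×10⁻⁷ J.
v = √(2·2.96×10⁻⁷/0.0347) = 4.13×10⁻³ m/s.

4.13×10⁻³ m/s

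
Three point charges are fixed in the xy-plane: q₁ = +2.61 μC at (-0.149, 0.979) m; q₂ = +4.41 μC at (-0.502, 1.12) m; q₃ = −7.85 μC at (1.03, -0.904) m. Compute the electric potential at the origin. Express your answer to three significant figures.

4500 V

Electric potential is a scalar, so the contributions from each charge add algebraically: V = Σ kqᵢ/rᵢ.
Distances from the field point to each charge: r₁ = 0.990 m, r₂ = 1.23 m, r₃ = 1.37 m.
V = k[(2.61×10⁻⁶)/(0.990) + (4.41×10⁻⁶)/(1.23) + (-7.85×10⁻⁶)/(1.37)] = 4500 V.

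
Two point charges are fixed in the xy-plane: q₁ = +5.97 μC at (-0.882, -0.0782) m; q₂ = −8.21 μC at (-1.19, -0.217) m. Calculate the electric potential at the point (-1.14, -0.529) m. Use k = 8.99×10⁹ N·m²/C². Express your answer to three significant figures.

-1.30×10⁵ V

Electric potential is a scalar, so the contributions from each charge add algebraically: V = Σ kqᵢ/rᵢ.
Distances from the field point to each charge: r₁ = 0.519 m, r₂ = 0.316 m.
V = k[(5.97×10⁻⁶)/(0.519) + (-8.21×10⁻⁶)/(0.316)] = -1.30×10⁵ V.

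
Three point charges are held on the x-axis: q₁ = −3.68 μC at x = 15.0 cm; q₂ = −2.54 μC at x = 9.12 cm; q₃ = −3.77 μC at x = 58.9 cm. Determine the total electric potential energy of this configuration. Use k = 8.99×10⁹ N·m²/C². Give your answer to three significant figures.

1.89 J

The assembly work is the sum of pairwise potential energies, U = Σ_{i<j} kqᵢqⱼ/rᵢⱼ.
Pair separations: r₁₂ = 0.0588 m, r₁₃ = 0.439 m, r₂₃ = 0.498 m.
U = (1.43) + (0.284) + (0.173) = 1.89 J.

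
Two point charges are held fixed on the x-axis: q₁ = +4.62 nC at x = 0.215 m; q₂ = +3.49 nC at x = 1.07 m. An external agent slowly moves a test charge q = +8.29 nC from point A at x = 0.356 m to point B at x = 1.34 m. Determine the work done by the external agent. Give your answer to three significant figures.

-1.54×10⁻⁶ J

For quasistatic motion the external work equals the change in potential energy: W_ext = qΔV = q(V_B − V_A).
At A: distances to the source charges are 0.141 m, 0.714 m; V_A = Σ kqᵢ/rᵢ = 339 V.
At B: distances to the source charges are 1.12 m, 0.270 m; V_B = Σ kqᵢ/rᵢ = 153 V.
ΔV = V_B − V_A = -185 V.
W_ext = qΔV = (8.29×10⁻⁹ C)(-185 V) = -1.54×10⁻⁶ J.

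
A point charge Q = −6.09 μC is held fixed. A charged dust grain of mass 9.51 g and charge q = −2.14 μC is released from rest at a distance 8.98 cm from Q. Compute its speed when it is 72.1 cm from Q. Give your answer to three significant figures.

Only the electrostatic force acts, so mechanical energy is conserved: ½mv² = U₁ − U₂ = kQq(1/r₁ − 1/r₂).
U₁ − U₂ = (8.99×10⁹ N·m²/C²)(-6.09×10⁻⁶ C)(-2.14×10⁻⁶ C)(1/0.0898 − 1/0.721) = 1.14 J.
v = √(2·1.14/9.51×10⁻³) = 15.5 m/s.

15.5 m/s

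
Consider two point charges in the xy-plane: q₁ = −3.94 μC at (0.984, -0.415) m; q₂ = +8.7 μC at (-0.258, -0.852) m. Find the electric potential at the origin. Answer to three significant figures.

5.47×10⁴ V

Electric potential is a scalar, so the contributions from each charge add algebraically: V = Σ kqᵢ/rᵢ.
Distances from the field point to each charge: r₁ = 1.07 m, r₂ = 0.890 m.
V = k[(-3.94×10⁻⁶)/(1.07) + (8.70×10⁻⁶)/(0.890)] = 5.47×10⁴ V.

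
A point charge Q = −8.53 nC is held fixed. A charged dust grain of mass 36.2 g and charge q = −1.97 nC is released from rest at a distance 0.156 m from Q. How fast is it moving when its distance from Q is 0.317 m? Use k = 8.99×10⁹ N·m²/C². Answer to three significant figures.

5.21×10⁻³ m/s

Only the electrostatic force acts, so mechanical energy is conserved: ½mv² = U₁ − U₂ = kQq(1/r₁ − 1/r₂).
U₁ − U₂ = (8.99×10⁹ N·m²/C²)(-8.53×10⁻⁹ C)(-1.97×10⁻⁹ C)(1/0.156 − 1/0.317) = 4.92×10⁻⁷ J.
v = √(2·4.92×10⁻⁷/0.0362) = 5.21×10⁻³ m/s.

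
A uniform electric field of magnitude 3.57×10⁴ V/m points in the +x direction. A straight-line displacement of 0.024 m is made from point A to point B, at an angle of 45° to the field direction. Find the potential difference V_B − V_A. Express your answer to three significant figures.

Only the component of displacement along E changes the potential: ΔV = −E·d·cosθ.
ΔV = −(3.57×10⁴ V/m)(0.0240 m)cos45° = -606 V.

-606 V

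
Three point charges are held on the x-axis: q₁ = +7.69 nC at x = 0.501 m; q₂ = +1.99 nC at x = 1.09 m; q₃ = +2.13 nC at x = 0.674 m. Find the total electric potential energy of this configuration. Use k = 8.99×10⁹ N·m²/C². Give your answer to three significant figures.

1.18×10⁻⁶ J

The work to assemble the configuration equals its total potential energy, U = Σ kqᵢqⱼ/rᵢⱼ over all pairs.
Pair separations: r₁₂ = 0.589 m, r₁₃ = 0.173 m, r₂₃ = 0.416 m.
U = (2.34×10⁻⁷) + (8.51×10⁻⁷) + (9.16×10⁻⁸) = 1.18×10⁻⁶ J.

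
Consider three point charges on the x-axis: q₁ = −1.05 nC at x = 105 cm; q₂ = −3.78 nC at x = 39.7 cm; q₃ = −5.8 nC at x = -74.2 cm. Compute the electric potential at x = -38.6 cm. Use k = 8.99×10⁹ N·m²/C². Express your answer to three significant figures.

Electric potential is a scalar, so the contributions from each charge add algebraically: V = Σ kqᵢ/rᵢ.
Distances from the field point to each charge: r₁ = 1.44 m, r₂ = 0.783 m, r₃ = 0.356 m.
V = k[(-1.05×10⁻⁹)/(1.44) + (-3.78×10⁻⁹)/(0.783) + (-5.80×10⁻⁹)/(0.356)] = -196 V.

-196 V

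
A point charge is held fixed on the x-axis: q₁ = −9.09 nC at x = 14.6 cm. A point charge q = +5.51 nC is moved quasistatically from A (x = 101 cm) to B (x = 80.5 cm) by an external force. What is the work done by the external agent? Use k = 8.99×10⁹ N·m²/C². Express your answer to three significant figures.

-1.62×10⁻⁷ J

For quasistatic motion the external work equals the change in potential energy: W_ext = qΔV = q(V_B − V_A).
At A: distance to the source charge is 0.864 m; V_A = kq₁/r = -94.6 V.
At B: distance to the source charge is 0.659 m; V_B = kq₁/r = -124 V.
ΔV = V_B − V_A = -29.4 V.
W_ext = qΔV = (5.51×10⁻⁹ C)(-29.4 V) = -1.62×10⁻⁷ J.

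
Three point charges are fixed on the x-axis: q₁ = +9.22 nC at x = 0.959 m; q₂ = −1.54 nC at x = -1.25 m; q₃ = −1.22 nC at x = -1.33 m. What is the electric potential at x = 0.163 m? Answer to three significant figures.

Electric potential is a scalar, so the contributions from each charge add algebraically: V = Σ kqᵢ/rᵢ.
Distances from the field point to each charge: r₁ = 0.796 m, r₂ = 1.41 m, r₃ = 1.49 m.
V = k[(9.22×10⁻⁹)/(0.796) + (-1.54×10⁻⁹)/(1.41) + (-1.22×10⁻⁹)/(1.49)] = 87.0 V.

87.0 V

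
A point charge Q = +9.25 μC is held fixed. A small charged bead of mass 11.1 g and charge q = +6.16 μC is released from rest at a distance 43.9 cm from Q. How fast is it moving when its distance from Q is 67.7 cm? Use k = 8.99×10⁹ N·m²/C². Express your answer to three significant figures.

Only the electrostatic force acts, so mechanical energy is conserved: ½mv² = U₁ − U₂ = kQq(1/r₁ − 1/r₂).
U₁ − U₂ = (8.99×10⁹ N·m²/C²)(9.25×10⁻⁶ C)(6.16×10⁻⁶ C)(1/0.439 − 1/0.677) = 0.410 J.
v = √(2·0.410/0.0111) = 8.60 m/s.

8.60 m/s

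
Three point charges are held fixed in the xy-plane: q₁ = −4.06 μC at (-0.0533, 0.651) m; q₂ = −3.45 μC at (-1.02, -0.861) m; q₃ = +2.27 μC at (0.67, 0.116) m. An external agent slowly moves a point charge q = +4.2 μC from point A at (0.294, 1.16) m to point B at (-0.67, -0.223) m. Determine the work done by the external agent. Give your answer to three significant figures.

For quasistatic motion the external work equals the change in potential energy: W_ext = qΔV = q(V_B − V_A).
At A: distances to the source charges are 0.616 m, 2.41 m, 1.11 m; V_A = Σ kqᵢ/rᵢ = -5.37×10⁴ V.
At B: distances to the source charges are 1.07 m, 0.728 m, 1.38 m; V_B = Σ kqᵢ/rᵢ = -6.20×10⁴ V.
ΔV = V_B − V_A = -8270 V.
W_ext = qΔV = (4.20×10⁻⁶ C)(-8270 V) = -0.0347 J.

-0.0347 J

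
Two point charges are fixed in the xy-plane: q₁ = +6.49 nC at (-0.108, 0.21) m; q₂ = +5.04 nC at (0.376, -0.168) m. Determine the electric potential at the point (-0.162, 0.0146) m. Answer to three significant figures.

Electric potential is a scalar, so the contributions from each charge add algebraically: V = Σ kqᵢ/rᵢ.
Distances from the field point to each charge: r₁ = 0.203 m, r₂ = 0.568 m.
V = k[(6.49×10⁻⁹)/(0.203) + (5.04×10⁻⁹)/(0.568)] = 368 V.

368 V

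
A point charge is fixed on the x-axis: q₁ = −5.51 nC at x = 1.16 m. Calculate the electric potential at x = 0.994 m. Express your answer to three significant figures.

-298 V

The total potential is the scalar sum of each charge's contribution, V = Σ kqᵢ/rᵢ.
V = k[(-5.51×10⁻⁹)/(0.166)] = -298 V.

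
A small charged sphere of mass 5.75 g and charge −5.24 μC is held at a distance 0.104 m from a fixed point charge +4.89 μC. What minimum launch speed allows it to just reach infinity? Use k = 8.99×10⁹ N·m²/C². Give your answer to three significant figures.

To just escape, total mechanical energy must reach zero at infinity: ½mv²_min + U = 0, so ½mv²_min = −U = |kQq|/r.
|U| = |kQq|/r = (8.99×10⁹ N·m²/C²)(4.89×10⁻⁶)(5.24×10⁻⁶)/(0.104) = 2.21 J.
v_min = √(2|U|/m) = √(2·2.21/5.75×10⁻³) = 27.8 m/s.

27.8 m/s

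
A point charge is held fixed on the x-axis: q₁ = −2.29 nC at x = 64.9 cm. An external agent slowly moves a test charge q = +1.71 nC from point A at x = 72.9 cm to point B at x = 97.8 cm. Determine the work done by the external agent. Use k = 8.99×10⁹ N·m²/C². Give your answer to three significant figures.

For quasistatic motion the external work equals the change in potential energy: W_ext = qΔV = q(V_B − V_A).
At A: distance to the source charge is 0.0800 m; V_A = kq₁/r = -257 V.
At B: distance to the source charge is 0.329 m; V_B = kq₁/r = -62.6 V.
ΔV = V_B − V_A = 195 V.
W_ext = qΔV = (1.71×10⁻⁹ C)(195 V) = 3.33×10⁻⁷ J.

3.33×10⁻⁷ J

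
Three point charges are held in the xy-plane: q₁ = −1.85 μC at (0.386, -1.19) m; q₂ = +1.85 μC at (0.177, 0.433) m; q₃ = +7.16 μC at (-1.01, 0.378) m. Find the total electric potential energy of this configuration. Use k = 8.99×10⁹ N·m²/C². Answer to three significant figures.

The assembly work is the sum of pairwise potential energies, U = Σ_{i<j} kqᵢqⱼ/rᵢⱼ.
Pair separations: r₁₂ = 1.64 m, r₁₃ = 2.10 m, r₂₃ = 1.19 m.
U = (-0.0188) + (-0.0567) + (0.100) = 0.0247 J.

0.0247 J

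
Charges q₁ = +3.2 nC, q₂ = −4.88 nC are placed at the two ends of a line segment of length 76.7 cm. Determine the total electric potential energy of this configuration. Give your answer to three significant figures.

-1.83×10⁻⁷ J

The work to assemble the configuration equals its total potential energy, U = Σ kqᵢqⱼ/rᵢⱼ over all pairs.
The separation is r = 0.767 m.
U = (-1.83×10⁻⁷) = -1.83×10⁻⁷ J.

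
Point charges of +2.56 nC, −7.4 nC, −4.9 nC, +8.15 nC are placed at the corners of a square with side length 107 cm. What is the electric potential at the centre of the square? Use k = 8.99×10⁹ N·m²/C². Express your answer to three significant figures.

The total potential is the scalar sum of each charge's contribution, V = Σ kqᵢ/rᵢ.
The distance from each corner to the centre is a√2/2 = 0.757 m.
V = k[(2.56×10⁻⁹)/(0.757) + (-7.40×10⁻⁹)/(0.757) + (-4.90×10⁻⁹)/(0.757) + (8.15×10⁻⁹)/(0.757)] = -18.9 V.

-18.9 V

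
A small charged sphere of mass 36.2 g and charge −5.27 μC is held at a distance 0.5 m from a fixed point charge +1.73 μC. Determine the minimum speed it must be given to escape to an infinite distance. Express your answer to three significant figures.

3.01 m/s

To just escape, total mechanical energy must reach zero at infinity: ½mv²_min + U = 0, so ½mv²_min = −U = |kQq|/r.
|U| = |kQq|/r = (8.99×10⁹ N·m²/C²)(1.73×10⁻⁶)(5.27×10⁻⁶)/(0.500) = 0.164 J.
v_min = √(2|U|/m) = √(2·0.164/0.0362) = 3.01 m/s.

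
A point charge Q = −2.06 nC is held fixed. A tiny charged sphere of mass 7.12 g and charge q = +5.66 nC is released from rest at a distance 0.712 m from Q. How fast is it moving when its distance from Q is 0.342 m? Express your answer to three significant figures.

6.69×10⁻³ m/s

Only the electrostatic force acts, so mechanical energy is conserved: ½mv² = U₁ − U₂ = kQq(1/r₁ − 1/r₂).
U₁ − U₂ = (8.99×10⁹ N·m²/C²)(-2.06×10⁻⁹ C)(5.66×10⁻⁹ C)(1/0.712 − 1/0.342) = 1.59×10⁻⁷ J.
v = √(2·1.59×10⁻⁷/7.12×10⁻³) = 6.69×10⁻³ m/s.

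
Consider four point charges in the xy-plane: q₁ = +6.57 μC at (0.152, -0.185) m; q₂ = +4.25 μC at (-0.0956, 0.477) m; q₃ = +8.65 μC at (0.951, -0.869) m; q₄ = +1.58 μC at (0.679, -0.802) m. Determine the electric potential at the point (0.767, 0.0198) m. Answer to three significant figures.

The total potential is the scalar sum of each charge's contribution, V = Σ kqᵢ/rᵢ.
Distances from the field point to each charge: r₁ = 0.648 m, r₂ = 0.976 m, r₃ = 0.908 m, r₄ = 0.826 m.
V = k[(6.57×10⁻⁶)/(0.648) + (4.25×10⁻⁶)/(0.976) + (8.65×10⁻⁶)/(0.908) + (1.58×10⁻⁶)/(0.826)] = 2.33×10⁵ V.

2.33×10⁵ V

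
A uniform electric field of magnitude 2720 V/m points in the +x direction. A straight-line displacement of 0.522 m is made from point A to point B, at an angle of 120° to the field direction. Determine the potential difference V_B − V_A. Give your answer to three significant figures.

Only the component of displacement along E changes the potential: ΔV = −E·d·cosθ.
ΔV = −(2720 V/m)(0.522 m)cos120° = 710 V.

710 V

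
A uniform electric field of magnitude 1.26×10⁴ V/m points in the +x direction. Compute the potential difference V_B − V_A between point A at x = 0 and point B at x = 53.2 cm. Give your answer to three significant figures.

In a uniform field, potential decreases in the direction of E: V_B − V_A = −E·Δx.
V_B − V_A = −(1.26×10⁴ V/m)(0.532 m) = -6700 V.

-6700 V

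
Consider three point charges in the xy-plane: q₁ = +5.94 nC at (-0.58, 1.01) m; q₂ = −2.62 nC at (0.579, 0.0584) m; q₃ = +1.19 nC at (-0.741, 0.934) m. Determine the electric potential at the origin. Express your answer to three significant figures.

14.3 V

Electric potential is a scalar, so the contributions from each charge add algebraically: V = Σ kqᵢ/rᵢ.
Distances from the field point to each charge: r₁ = 1.16 m, r₂ = 0.582 m, r₃ = 1.19 m.
V = k[(5.94×10⁻⁹)/(1.16) + (-2.62×10⁻⁹)/(0.582) + (1.19×10⁻⁹)/(1.19)] = 14.3 V.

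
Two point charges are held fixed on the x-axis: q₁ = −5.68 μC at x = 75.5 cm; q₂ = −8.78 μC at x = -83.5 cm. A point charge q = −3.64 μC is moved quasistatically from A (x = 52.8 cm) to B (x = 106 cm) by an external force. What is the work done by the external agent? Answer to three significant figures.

For quasistatic motion the external work equals the change in potential energy: W_ext = qΔV = q(V_B − V_A).
At A: distances to the source charges are 0.227 m, 1.36 m; V_A = Σ kqᵢ/rᵢ = -2.83×10⁵ V.
At B: distances to the source charges are 0.305 m, 1.90 m; V_B = Σ kqᵢ/rᵢ = -2.09×10⁵ V.
ΔV = V_B − V_A = 7.38×10⁴ V.
W_ext = qΔV = (-3.64×10⁻⁶ C)(7.38×10⁴ V) = -0.269 J.

-0.269 J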